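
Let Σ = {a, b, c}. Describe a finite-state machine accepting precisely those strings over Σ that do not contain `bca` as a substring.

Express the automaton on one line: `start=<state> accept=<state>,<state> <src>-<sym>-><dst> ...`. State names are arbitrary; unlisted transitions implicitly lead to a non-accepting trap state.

This is the complement of 'contains `bca`'. Use the same substring-matching states — q0 through q3 holding how much of `bca` has just been matched — but flip the accepting set: everything except the trap q3 accepts.
        a   b   c  
>* q0   q0  q1  q0 
 * q1   q0  q1  q2 
 * q2   q3  q1  q0 
   q3   q3  q3  q3 
(> = start, * = accepting)

start=q0 accept=q0,q1,q2 q0-a->q0 q0-b->q1 q0-c->q0 q1-a->q0 q1-b->q1 q1-c->q2 q2-a->q3 q2-b->q1 q2-c->q0 q3-a->q3 q3-b->q3 q3-c->q3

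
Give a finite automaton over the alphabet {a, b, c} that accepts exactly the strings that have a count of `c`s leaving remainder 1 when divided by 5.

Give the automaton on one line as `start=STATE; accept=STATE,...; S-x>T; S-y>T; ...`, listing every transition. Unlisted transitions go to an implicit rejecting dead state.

Keep the running count of `c`s modulo 5: each `c` advances along the cycle S0 → S1 → S2 → S3 → S4 → S0 while other symbols loop. Accept at S1.
A 5-state machine:
        a   b   c  
>  S0   S0  S0  S1 
 * S1   S1  S1  S2 
   S2   S2  S2  S3 
   S3   S3  S3  S4 
   S4   S4  S4  S0 
(> = start, * = accepting)

start=S0; accept=S1; S0-a>S0; S0-b>S0; S0-c>S1; S1-a>S1; S1-b>S1; S1-c>S2; S2-a>S2; S2-b>S2; S2-c>S3; S3-a>S3; S3-b>S3; S3-c>S4; S4-a>S4; S4-b>S4; S4-c>S0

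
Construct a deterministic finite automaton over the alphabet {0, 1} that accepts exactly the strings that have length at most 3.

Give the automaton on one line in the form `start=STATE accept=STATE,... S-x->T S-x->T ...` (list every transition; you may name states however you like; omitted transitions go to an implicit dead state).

start=s0 accept=s0,s1,s2,s3 s0-0->s1 s0-1->s1 s1-0->s2 s1-1->s2 s2-0->s3 s2-1->s3 s3-0->s4 s3-1->s4 s4-0->s4 s4-1->s4

Count input length up to 4: every symbol moves from s0 toward s4, which means 'more than 3' and absorbs. Accept from {s0, s1, s2, s3}.
        0   1  
>* s0   s1  s1 
 * s1   s2  s2 
 * s2   s3  s3 
 * s3   s4  s4 
   s4   s4  s4 
(> = start, * = accepting)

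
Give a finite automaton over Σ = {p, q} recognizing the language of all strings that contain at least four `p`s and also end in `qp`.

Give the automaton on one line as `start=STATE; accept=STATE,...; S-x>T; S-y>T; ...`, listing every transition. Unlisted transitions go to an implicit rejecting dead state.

start=s0; accept=s5; s0-p>s1; s0-q>s0; s1-p>s2; s1-q>s1; s2-p>s3; s2-q>s2; s3-p>s3; s3-q>s4; s4-p>s5; s4-q>s4; s5-p>s3; s5-q>s4

Build one automaton per condition and run them in lockstep. One (6 states) tracks the count of `p`s, saturating at 5; the other (3 states) tracks how much of the suffix `qp` has currently been matched. Each combined state is a pair, one component from each; accept when both components accept. After merging equivalent states the machine shrinks.
With 6 states:
        p   q  
>  s0   s1  s0 
   s1   s2  s1 
   s2   s3  s2 
   s3   s3  s4 
   s4   s5  s4 
 * s5   s3  s4 
(> = start, * = accepting)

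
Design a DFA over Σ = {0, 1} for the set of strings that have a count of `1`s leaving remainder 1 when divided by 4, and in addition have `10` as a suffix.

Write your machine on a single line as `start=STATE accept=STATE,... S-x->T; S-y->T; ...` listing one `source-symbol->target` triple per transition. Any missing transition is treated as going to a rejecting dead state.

start=q0; accept=q2; q0-0->q0; q0-1->q1; q1-0->q2; q1-1->q3; q2-0->q4; q2-1->q3; q3-0->q3; q3-1->q5; q4-0->q4; q4-1->q3; q5-0->q5; q5-1->q0

Run two small machines in parallel and take their product. One (4 states) tracks the count of `1`s modulo 4; the other (3 states) tracks how much of the suffix `10` has currently been matched. Each combined state is a pair, one component from each; accept when both components accept. After merging equivalent states the machine shrinks.
6 states suffice.
        0   1  
>  q0   q0  q1 
   q1   q2  q3 
 * q2   q4  q3 
   q3   q3  q5 
   q4   q4  q3 
   q5   q5  q0 
(> = start, * = accepting)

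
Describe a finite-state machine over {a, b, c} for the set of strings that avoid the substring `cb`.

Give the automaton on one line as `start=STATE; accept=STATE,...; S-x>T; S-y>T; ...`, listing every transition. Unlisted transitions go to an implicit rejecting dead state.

start=q0; accept=q0,q1; q0-a>q0; q0-b>q0; q0-c>q1; q1-a>q0; q1-b>q2; q1-c>q1; q2-a>q2; q2-b>q2; q2-c>q2

This is the complement of 'contains `cb`'. Use the same substring-matching states — q0 through q2 holding how much of `cb` has just been matched — but flip the accepting set: everything except the trap q2 accepts.
A 3-state machine:
        a   b   c  
>* q0   q0  q0  q1 
 * q1   q0  q2  q1 
   q2   q2  q2  q2 
(> = start, * = accepting)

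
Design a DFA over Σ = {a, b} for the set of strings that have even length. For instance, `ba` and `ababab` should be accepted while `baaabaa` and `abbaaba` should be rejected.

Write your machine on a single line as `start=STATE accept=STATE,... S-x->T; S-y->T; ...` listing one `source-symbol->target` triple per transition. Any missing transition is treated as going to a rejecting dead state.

Only the length mod 2 matters, so use a 2-cycle: from any state, every input symbol moves to the next state, wrapping q1 back to q0. Mark q0 accepting.
2 states suffice.
        a   b  
>* q0   q1  q1 
   q1   q0  q0 
(> = start, * = accepting)

start=q0; accept=q0; q0-a->q1; q0-b->q1; q1-a->q0; q1-b->q0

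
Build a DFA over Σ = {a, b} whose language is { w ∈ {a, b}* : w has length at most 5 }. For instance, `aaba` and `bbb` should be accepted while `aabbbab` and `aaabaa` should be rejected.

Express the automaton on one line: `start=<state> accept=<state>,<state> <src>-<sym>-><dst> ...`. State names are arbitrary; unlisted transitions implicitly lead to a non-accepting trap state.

start=s0 accept=s0,s1,s2,s3,s4,s5 s0-a->s1 s0-b->s1 s1-a->s2 s1-b->s2 s2-a->s3 s2-b->s3 s3-a->s4 s3-b->s4 s4-a->s5 s4-b->s5 s5-a->s6 s5-b->s6 s6-a->s6 s6-b->s6

Count input length up to 6: every symbol moves from s0 toward s6, which means 'more than 5' and absorbs. Accept from {s0, s1, s2, s3, s4, s5}.
A 7-state machine:
        a   b  
>* s0   s1  s1 
 * s1   s2  s2 
 * s2   s3  s3 
 * s3   s4  s4 
 * s4   s5  s5 
 * s5   s6  s6 
   s6   s6  s6 
(> = start, * = accepting)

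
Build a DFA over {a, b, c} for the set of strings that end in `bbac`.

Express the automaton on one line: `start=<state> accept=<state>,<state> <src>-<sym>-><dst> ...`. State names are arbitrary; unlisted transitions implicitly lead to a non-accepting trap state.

Let each state record the length of the longest suffix of the input read so far that is also a prefix of `bbac`. q1 means the last symbol is `b`; q2 means the last 2 symbols are `bb`; q3 means the last 3 symbols are `bba`; q4 means the last 4 symbols are `bbac`. Accept only at q4, where the string currently ends in `bbac`.
5 states suffice.
        a   b   c  
>  q0   q0  q1  q0 
   q1   q0  q2  q0 
   q2   q3  q2  q0 
   q3   q0  q1  q4 
 * q4   q0  q1  q0 
(> = start, * = accepting)

start=q0 accept=q4 q0-a->q0 q0-b->q1 q0-c->q0 q1-a->q0 q1-b->q2 q1-c->q0 q2-a->q3 q2-b->q2 q2-c->q0 q3-a->q0 q3-b->q1 q3-c->q4 q4-a->q0 q4-b->q1 q4-c->q0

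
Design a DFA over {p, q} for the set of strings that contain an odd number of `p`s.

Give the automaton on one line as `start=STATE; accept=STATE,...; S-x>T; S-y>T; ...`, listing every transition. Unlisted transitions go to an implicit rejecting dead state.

Keep the running count of `p`s modulo 2: each `p` advances along the cycle A → B → A while other symbols loop. Accept at B.
2 states suffice.
       p  q 
>  A   B  A 
 * B   A  B 
(> = start, * = accepting)

start=A; accept=B; A-p>B; A-q>A; B-p>A; B-q>B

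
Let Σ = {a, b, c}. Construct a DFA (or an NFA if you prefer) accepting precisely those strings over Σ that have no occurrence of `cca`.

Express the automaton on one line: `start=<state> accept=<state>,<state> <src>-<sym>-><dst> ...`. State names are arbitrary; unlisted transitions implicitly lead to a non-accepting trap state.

start=q0 accept=q0,q1,q2 q0-a->q0 q0-b->q0 q0-c->q1 q1-a->q0 q1-b->q0 q1-c->q2 q2-a->q3 q2-b->q0 q2-c->q2 q3-a->q3 q3-b->q3 q3-c->q3

Track partial matches of the forbidden pattern `cca`. State q3 is a dead state reached once `cca` has occurred; every other state accepts. q0 means no part of `cca` is currently matched.
With 4 states:
        a   b   c  
>* q0   q0  q0  q1 
 * q1   q0  q0  q2 
 * q2   q3  q0  q2 
   q3   q3  q3  q3 
(> = start, * = accepting)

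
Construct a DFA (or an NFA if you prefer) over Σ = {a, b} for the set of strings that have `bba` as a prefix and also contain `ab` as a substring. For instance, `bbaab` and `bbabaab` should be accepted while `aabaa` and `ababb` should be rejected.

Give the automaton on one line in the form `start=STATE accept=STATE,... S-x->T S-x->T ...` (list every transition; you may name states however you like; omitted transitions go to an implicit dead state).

start=q0 accept=q5 q0-a->q1 q0-b->q2 q1-a->q1 q1-b->q1 q2-a->q1 q2-b->q3 q3-a->q4 q3-b->q1 q4-a->q4 q4-b->q5 q5-a->q5 q5-b->q5

Handle the two conditions separately and then intersect. One (5 states) tracks whether the input so far still matches the prefix `bba`; the other (3 states) tracks whether and how much of `ab` has been seen. Each combined state is a pair, one component from each; accept when both components accept. Equivalent product states are then merged.
With 6 states:
        a   b  
>  q0   q1  q2 
   q1   q1  q1 
   q2   q1  q3 
   q3   q4  q1 
   q4   q4  q5 
 * q5   q5  q5 
(> = start, * = accepting)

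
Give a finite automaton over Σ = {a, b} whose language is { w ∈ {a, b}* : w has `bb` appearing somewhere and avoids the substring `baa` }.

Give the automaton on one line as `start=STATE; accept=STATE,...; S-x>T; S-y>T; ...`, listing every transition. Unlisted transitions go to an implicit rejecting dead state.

Build one automaton per condition and run them in lockstep. The first has 3 states tracking whether and how much of `bb` has been seen; the second has 4 states tracking partial matches of the forbidden pattern `baa`. A product state is a pair (one from each), accepting exactly when both do. Minimizing collapses redundant product states.
A 6-state machine:
        a   b  
>  q0   q0  q1 
   q1   q2  q3 
   q2   q4  q1 
 * q3   q5  q3 
   q4   q4  q4 
 * q5   q4  q3 
(> = start, * = accepting)

start=q0; accept=q3,q5; q0-a>q0; q0-b>q1; q1-a>q2; q1-b>q3; q2-a>q4; q2-b>q1; q3-a>q5; q3-b>q3; q4-a>q4; q4-b>q4; q5-a>q4; q5-b>q3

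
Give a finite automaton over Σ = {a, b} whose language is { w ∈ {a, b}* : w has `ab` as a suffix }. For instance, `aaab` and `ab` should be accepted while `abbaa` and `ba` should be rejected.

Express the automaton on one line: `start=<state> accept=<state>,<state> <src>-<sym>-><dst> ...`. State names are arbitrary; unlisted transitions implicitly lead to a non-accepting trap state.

Let each state record the length of the longest suffix of the input read so far that is also a prefix of `ab`. q1 means the last symbol is `a`; q2 means the last 2 symbols are `ab`. Accept only at q2, where the string currently ends in `ab`.
A 3-state machine:
        a   b  
>  q0   q1  q0 
   q1   q1  q2 
 * q2   q1  q0 
(> = start, * = accepting)

start=q0 accept=q2 q0-a->q1 q0-b->q0 q1-a->q1 q1-b->q2 q2-a->q1 q2-b->q0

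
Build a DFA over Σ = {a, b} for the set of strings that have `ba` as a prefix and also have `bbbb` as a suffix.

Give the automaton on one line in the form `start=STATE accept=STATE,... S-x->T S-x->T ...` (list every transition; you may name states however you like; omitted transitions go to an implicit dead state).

start=q0 accept=q11 q0-a->q1 q0-b->q2 q1-a->q1 q1-b->q3 q2-a->q4 q2-b->q5 q3-a->q1 q3-b->q5 q4-a->q4 q4-b->q6 q5-a->q1 q5-b->q7 q6-a->q4 q6-b->q8 q7-a->q1 q7-b->q9 q8-a->q4 q8-b->q10 q9-a->q1 q9-b->q9 q10-a->q4 q10-b->q11 q11-a->q4 q11-b->q11

Handle the two conditions separately and then intersect. The first has 4 states tracking whether the input so far still matches the prefix `ba`; the second has 5 states tracking how much of the suffix `bbbb` has currently been matched. A product state is a pair (one from each), accepting exactly when both do.
With 12 states:
          a    b  
>  q0     q1   q2 
   q1     q1   q3 
   q2     q4   q5 
   q3     q1   q5 
   q4     q4   q6 
   q5     q1   q7 
   q6     q4   q8 
   q7     q1   q9 
   q8     q4  q10 
   q9     q1   q9 
   q10    q4  q11 
 * q11    q4  q11 
(> = start, * = accepting)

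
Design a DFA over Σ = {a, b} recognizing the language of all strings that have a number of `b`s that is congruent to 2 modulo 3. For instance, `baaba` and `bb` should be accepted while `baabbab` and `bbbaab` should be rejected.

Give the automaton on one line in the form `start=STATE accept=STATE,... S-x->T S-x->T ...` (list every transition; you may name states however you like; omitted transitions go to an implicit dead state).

start=S0 accept=S2 S0-a->S0 S0-b->S1 S1-a->S1 S1-b->S2 S2-a->S2 S2-b->S0

Keep the running count of `b`s modulo 3: each `b` advances along the cycle S0 → S1 → S2 → S0 while other symbols loop. Accept at S2.
3 states suffice.
        a   b  
>  S0   S0  S1 
   S1   S1  S2 
 * S2   S2  S0 
(> = start, * = accepting)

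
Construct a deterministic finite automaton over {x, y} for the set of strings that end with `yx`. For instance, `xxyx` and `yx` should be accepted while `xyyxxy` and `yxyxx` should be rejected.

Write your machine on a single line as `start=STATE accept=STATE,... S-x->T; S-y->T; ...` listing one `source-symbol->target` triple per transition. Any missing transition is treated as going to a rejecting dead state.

Let each state record the length of the longest suffix of the input read so far that is also a prefix of `yx`. q1 means the last symbol is `y`; q2 means the last 2 symbols are `yx`. Accept only at q2, where the string currently ends in `yx`.
With 3 states:
        x   y  
>  q0   q0  q1 
   q1   q2  q1 
 * q2   q0  q1 
(> = start, * = accepting)

start=q0; accept=q2; q0-x->q0; q0-y->q1; q1-x->q2; q1-y->q1; q2-x->q0; q2-y->q1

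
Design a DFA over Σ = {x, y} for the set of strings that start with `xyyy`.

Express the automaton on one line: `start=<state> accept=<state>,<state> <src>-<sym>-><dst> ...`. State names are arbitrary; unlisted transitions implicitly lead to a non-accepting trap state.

start=A accept=E A-x->B A-y->F B-x->F B-y->C C-x->F C-y->D D-x->F D-y->E E-x->E E-y->E F-x->F F-y->F

Check the first 4 symbols one by one: A through D record how many have matched `xyyy` so far; any wrong symbol goes to the dead state F. After all 4 match we enter the accepting sink E.
6 states suffice.
       x  y 
>  A   B  F 
   B   F  C 
   C   F  D 
   D   F  E 
 * E   E  E 
   F   F  F 
(> = start, * = accepting)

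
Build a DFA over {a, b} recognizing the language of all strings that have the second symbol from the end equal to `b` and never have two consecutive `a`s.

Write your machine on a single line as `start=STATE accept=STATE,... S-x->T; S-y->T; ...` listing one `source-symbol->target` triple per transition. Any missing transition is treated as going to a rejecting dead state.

start=S0; accept=S4,S5; S0-a->S1; S0-b->S2; S1-a->S3; S1-b->S2; S2-a->S4; S2-b->S5; S3-a->S3; S3-b->S3; S4-a->S3; S4-b->S2; S5-a->S4; S5-b->S5

Build one automaton per condition and run them in lockstep. The first has 7 states tracking the last 2 symbols read; the second has 3 states tracking partial matches of the forbidden pattern `aa`. A product state is a pair (one from each), accepting exactly when both do. Equivalent product states are then merged.
6 states suffice.
        a   b  
>  S0   S1  S2 
   S1   S3  S2 
   S2   S4  S5 
   S3   S3  S3 
 * S4   S3  S2 
 * S5   S4  S5 
(> = start, * = accepting)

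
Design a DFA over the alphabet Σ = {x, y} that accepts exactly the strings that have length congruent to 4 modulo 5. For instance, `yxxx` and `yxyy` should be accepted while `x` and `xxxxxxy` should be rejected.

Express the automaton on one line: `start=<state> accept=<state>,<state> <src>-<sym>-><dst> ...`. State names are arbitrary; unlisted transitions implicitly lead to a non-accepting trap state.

Count input length modulo 5: every symbol advances one step around the cycle q0 → q1 → q2 → q3 → q4 → q0. Accept at q4.
With 5 states:
        x   y  
>  q0   q1  q1 
   q1   q2  q2 
   q2   q3  q3 
   q3   q4  q4 
 * q4   q0  q0 
(> = start, * = accepting)

start=q0 accept=q4 q0-x->q1 q0-y->q1 q1-x->q2 q1-y->q2 q2-x->q3 q2-y->q3 q3-x->q4 q3-y->q4 q4-x->q0 q4-y->q0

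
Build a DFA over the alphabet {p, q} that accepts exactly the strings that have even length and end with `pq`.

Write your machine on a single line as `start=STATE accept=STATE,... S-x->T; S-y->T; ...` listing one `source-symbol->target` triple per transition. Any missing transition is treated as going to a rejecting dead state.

start=s0; accept=s3; s0-p->s1; s0-q->s2; s1-p->s0; s1-q->s3; s2-p->s0; s2-q->s0; s3-p->s1; s3-q->s2

Build one automaton per condition and run them in lockstep. The first has 2 states tracking the input length modulo 2; the second has 3 states tracking how much of the suffix `pq` has currently been matched. A product state is a pair (one from each), accepting exactly when both do. After merging equivalent states the machine shrinks.
        p   q  
>  s0   s1  s2 
   s1   s0  s3 
   s2   s0  s0 
 * s3   s1  s2 
(> = start, * = accepting)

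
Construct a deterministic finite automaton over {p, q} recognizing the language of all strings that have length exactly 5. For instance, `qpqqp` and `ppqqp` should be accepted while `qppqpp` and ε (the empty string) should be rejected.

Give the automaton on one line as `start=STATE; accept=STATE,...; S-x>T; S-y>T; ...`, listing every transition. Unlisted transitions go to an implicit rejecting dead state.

Count input length up to 6: every symbol moves from S0 toward S6, which means 'more than 5' and absorbs. Accept from {S5}.
A 7-state machine:
        p   q  
>  S0   S1  S1 
   S1   S2  S2 
   S2   S3  S3 
   S3   S4  S4 
   S4   S5  S5 
 * S5   S6  S6 
   S6   S6  S6 
(> = start, * = accepting)

start=S0; accept=S5; S0-p>S1; S0-q>S1; S1-p>S2; S1-q>S2; S2-p>S3; S2-q>S3; S3-p>S4; S3-q>S4; S4-p>S5; S4-q>S5; S5-p>S6; S5-q>S6; S6-p>S6; S6-q>S6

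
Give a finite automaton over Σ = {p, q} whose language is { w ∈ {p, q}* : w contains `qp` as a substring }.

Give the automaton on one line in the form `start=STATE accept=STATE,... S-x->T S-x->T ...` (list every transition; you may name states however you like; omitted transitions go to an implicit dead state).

start=A accept=C A-p->A A-q->B B-p->C B-q->B C-p->C C-q->C

States A..B record the length of the longest prefix of `qp` that matches the current input suffix. Reaching C means `qp` has been seen, and we stay there forever. Accept from C.
3 states suffice.
       p  q 
>  A   A  B 
   B   C  B 
 * C   C  C 
(> = start, * = accepting)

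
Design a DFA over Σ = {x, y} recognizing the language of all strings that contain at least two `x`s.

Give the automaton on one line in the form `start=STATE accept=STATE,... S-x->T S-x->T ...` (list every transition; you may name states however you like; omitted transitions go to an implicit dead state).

Count `x`s, saturating at 3: states q0 through q2 mean 0 through 2 `x`s seen; q3 means more than 2. Each `x` increments (capped at q3); other symbols loop. Accept from {q2, q3}.
        x   y  
>  q0   q1  q0 
   q1   q2  q1 
 * q2   q3  q2 
 * q3   q3  q3 
(> = start, * = accepting)

start=q0 accept=q2,q3 q0-x->q1 q0-y->q0 q1-x->q2 q1-y->q1 q2-x->q3 q2-y->q2 q3-x->q3 q3-y->q3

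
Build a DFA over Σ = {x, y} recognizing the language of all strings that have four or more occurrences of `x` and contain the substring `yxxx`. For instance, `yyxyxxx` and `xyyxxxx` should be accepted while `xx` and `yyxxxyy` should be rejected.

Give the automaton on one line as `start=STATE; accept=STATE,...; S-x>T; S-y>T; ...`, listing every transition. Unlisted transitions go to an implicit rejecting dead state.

Build one automaton per condition and run them in lockstep. One (6 states) tracks the count of `x`s, saturating at 5; the other (5 states) tracks whether and how much of `yxxx` has been seen. Each combined state is a pair, one component from each; accept when both components accept.
A 24-state machine:
       x  y 
>  A   B  C 
   B   D  E 
   C   F  C 
   D   G  H 
   E   I  E 
   F   J  E 
   G   K  L 
   H   M  H 
   I   N  H 
   J   O  H 
   K   P  Q 
   L   R  L 
   M   S  L 
   N   T  L 
   O   T  O 
   P   P  U 
   Q   V  Q 
   R   W  Q 
   S   X  Q 
 * T   X  T 
   U   V  U 
   V   W  U 
   W   X  U 
 * X   X  X 
(> = start, * = accepting)

start=A; accept=T,X; A-x>B; A-y>C; B-x>D; B-y>E; C-x>F; C-y>C; D-x>G; D-y>H; E-x>I; E-y>E; F-x>J; F-y>E; G-x>K; G-y>L; H-x>M; H-y>H; I-x>N; I-y>H; J-x>O; J-y>H; K-x>P; K-y>Q; L-x>R; L-y>L; M-x>S; M-y>L; N-x>T; N-y>L; O-x>T; O-y>O; P-x>P; P-y>U; Q-x>V; Q-y>Q; R-x>W; R-y>Q; S-x>X; S-y>Q; T-x>X; T-y>T; U-x>V; U-y>U; V-x>W; V-y>U; W-x>X; W-y>U; X-x>X; X-y>X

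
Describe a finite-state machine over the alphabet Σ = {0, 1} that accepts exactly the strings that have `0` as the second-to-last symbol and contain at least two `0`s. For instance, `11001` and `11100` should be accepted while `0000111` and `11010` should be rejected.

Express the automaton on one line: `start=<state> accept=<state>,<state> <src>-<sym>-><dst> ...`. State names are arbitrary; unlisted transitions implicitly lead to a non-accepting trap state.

Handle the two conditions separately and then intersect. One (7 states) tracks the last 2 symbols read; the other (4 states) tracks the count of `0`s, saturating at 3. Each combined state is a pair, one component from each; accept when both components accept. Equivalent product states are then merged.
6 states suffice.
       0  1 
>  A   B  A 
   B   C  D 
 * C   C  E 
   D   F  D 
 * E   F  D 
   F   C  E 
(> = start, * = accepting)

start=A accept=C,E A-0->B A-1->A B-0->C B-1->D C-0->C C-1->E D-0->F D-1->D E-0->F E-1->D F-0->C F-1->E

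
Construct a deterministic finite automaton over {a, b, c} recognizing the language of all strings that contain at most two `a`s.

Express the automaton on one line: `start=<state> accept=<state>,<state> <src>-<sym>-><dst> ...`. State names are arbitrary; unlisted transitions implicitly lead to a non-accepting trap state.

start=S0 accept=S0,S1,S2 S0-a->S1 S0-b->S0 S0-c->S0 S1-a->S2 S1-b->S1 S1-c->S1 S2-a->S3 S2-b->S2 S2-c->S2 S3-a->S3 S3-b->S3 S3-c->S3

Only the number of `a`s matters, and only up to 3. Make a chain S0 → S1 → S2 → S3 advanced by each `a` (with S3 absorbing); every other symbol self-loops. The accepting set is {S0, S1, S2}.
4 states suffice.
        a   b   c  
>* S0   S1  S0  S0 
 * S1   S2  S1  S1 
 * S2   S3  S2  S2 
   S3   S3  S3  S3 
(> = start, * = accepting)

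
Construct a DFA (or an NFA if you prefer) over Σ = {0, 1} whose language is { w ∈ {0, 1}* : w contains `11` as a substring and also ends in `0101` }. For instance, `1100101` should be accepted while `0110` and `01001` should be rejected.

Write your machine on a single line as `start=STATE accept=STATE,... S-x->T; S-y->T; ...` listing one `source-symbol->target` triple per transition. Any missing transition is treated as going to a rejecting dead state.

Run two small machines in parallel and take their product. The first has 3 states tracking whether and how much of `11` has been seen; the second has 5 states tracking how much of the suffix `0101` has currently been matched. A product state is a pair (one from each), accepting exactly when both do. Minimizing collapses redundant product states.
        0   1  
>  q0   q0  q1 
   q1   q0  q2 
   q2   q3  q2 
   q3   q3  q4 
   q4   q5  q2 
   q5   q3  q6 
 * q6   q5  q2 
(> = start, * = accepting)

start=q0; accept=q6; q0-0->q0; q0-1->q1; q1-0->q0; q1-1->q2; q2-0->q3; q2-1->q2; q3-0->q3; q3-1->q4; q4-0->q5; q4-1->q2; q5-0->q3; q5-1->q6; q6-0->q5; q6-1->q2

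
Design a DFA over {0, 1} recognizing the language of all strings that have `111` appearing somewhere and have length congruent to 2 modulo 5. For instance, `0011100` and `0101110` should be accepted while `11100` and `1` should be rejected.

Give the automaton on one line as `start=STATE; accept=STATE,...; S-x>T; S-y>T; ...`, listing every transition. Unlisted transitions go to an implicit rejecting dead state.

Run two small machines in parallel and take their product. One (4 states) tracks whether and how much of `111` has been seen; the other (5 states) tracks the input length modulo 5. Each combined state is a pair, one component from each; accept when both components accept.
          0    1  
>  q0     q1   q2 
   q1     q3   q4 
   q2     q3   q5 
   q3     q6   q7 
   q4     q6   q8 
   q5     q6   q9 
   q6    q10  q11 
   q7    q10  q12 
   q8    q10  q13 
   q9    q13  q13 
   q10    q0  q14 
   q11    q0  q15 
   q12    q0  q16 
   q13   q16  q16 
   q14    q1  q17 
   q15    q1  q18 
   q16   q18  q18 
   q17    q3  q19 
   q18   q19  q19 
 * q19    q9   q9 
(> = start, * = accepting)

start=q0; accept=q19; q0-0>q1; q0-1>q2; q1-0>q3; q1-1>q4; q2-0>q3; q2-1>q5; q3-0>q6; q3-1>q7; q4-0>q6; q4-1>q8; q5-0>q6; q5-1>q9; q6-0>q10; q6-1>q11; q7-0>q10; q7-1>q12; q8-0>q10; q8-1>q13; q9-0>q13; q9-1>q13; q10-0>q0; q10-1>q14; q11-0>q0; q11-1>q15; q12-0>q0; q12-1>q16; q13-0>q16; q13-1>q16; q14-0>q1; q14-1>q17; q15-0>q1; q15-1>q18; q16-0>q18; q16-1>q18; q17-0>q3; q17-1>q19; q18-0>q19; q18-1>q19; q19-0>q9; q19-1>q9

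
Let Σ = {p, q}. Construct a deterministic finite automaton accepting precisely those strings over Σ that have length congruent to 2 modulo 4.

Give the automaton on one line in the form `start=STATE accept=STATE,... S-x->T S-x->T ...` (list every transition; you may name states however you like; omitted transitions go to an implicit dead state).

start=s0 accept=s2 s0-p->s1 s0-q->s1 s1-p->s2 s1-q->s2 s2-p->s3 s2-q->s3 s3-p->s0 s3-q->s0

Only the length mod 4 matters, so use a 4-cycle: from any state, every input symbol moves to the next state, wrapping s3 back to s0. Mark s2 accepting.
With 4 states:
        p   q  
>  s0   s1  s1 
   s1   s2  s2 
 * s2   s3  s3 
   s3   s0  s0 
(> = start, * = accepting)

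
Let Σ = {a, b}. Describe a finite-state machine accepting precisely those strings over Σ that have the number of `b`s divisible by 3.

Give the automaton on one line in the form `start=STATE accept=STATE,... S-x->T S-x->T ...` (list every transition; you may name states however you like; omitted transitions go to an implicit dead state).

Keep the running count of `b`s modulo 3: each `b` advances along the cycle q0 → q1 → q2 → q0 while other symbols loop. Accept at q0.
        a   b  
>* q0   q0  q1 
   q1   q1  q2 
   q2   q2  q0 
(> = start, * = accepting)

start=q0 accept=q0 q0-a->q0 q0-b->q1 q1-a->q1 q1-b->q2 q2-a->q2 q2-b->q0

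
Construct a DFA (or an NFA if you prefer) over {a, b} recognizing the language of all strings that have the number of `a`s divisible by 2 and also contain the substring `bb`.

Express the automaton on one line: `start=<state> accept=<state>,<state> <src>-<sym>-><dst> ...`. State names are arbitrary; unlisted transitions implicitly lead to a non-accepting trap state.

start=q0 accept=q4 q0-a->q1 q0-b->q2 q1-a->q0 q1-b->q3 q2-a->q1 q2-b->q4 q3-a->q0 q3-b->q5 q4-a->q5 q4-b->q4 q5-a->q4 q5-b->q5

Handle the two conditions separately and then intersect. The first has 2 states tracking the count of `a`s modulo 2; the second has 3 states tracking whether and how much of `bb` has been seen. A product state is a pair (one from each), accepting exactly when both do.
        a   b  
>  q0   q1  q2 
   q1   q0  q3 
   q2   q1  q4 
   q3   q0  q5 
 * q4   q5  q4 
   q5   q4  q5 
(> = start, * = accepting)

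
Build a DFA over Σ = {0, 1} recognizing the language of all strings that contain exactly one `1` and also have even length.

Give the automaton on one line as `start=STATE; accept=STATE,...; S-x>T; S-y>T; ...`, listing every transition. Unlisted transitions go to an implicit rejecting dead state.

Handle the two conditions separately and then intersect. One (3 states) tracks the count of `1`s, saturating at 2; the other (2 states) tracks the input length modulo 2. Each combined state is a pair, one component from each; accept when both components accept. Equivalent product states are then merged.
With 5 states:
        0   1  
>  S0   S1  S2 
   S1   S0  S3 
   S2   S3  S4 
 * S3   S2  S4 
   S4   S4  S4 
(> = start, * = accepting)

start=S0; accept=S3; S0-0>S1; S0-1>S2; S1-0>S0; S1-1>S3; S2-0>S3; S2-1>S4; S3-0>S2; S3-1>S4; S4-0>S4; S4-1>S4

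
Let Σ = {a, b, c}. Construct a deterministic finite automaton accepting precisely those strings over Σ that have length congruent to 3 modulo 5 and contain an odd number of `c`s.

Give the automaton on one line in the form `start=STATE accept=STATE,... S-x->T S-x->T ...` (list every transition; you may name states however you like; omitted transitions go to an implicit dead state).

start=s0 accept=s6 s0-a->s1 s0-b->s1 s0-c->s2 s1-a->s3 s1-b->s3 s1-c->s4 s2-a->s4 s2-b->s4 s2-c->s3 s3-a->s5 s3-b->s5 s3-c->s6 s4-a->s6 s4-b->s6 s4-c->s5 s5-a->s7 s5-b->s7 s5-c->s8 s6-a->s8 s6-b->s8 s6-c->s7 s7-a->s0 s7-b->s0 s7-c->s9 s8-a->s9 s8-b->s9 s8-c->s0 s9-a->s2 s9-b->s2 s9-c->s1

Handle the two conditions separately and then intersect. One (5 states) tracks the input length modulo 5; the other (2 states) tracks the count of `c`s modulo 2. Each combined state is a pair, one component from each; accept when both components accept.
A 10-state machine:
        a   b   c  
>  s0   s1  s1  s2 
   s1   s3  s3  s4 
   s2   s4  s4  s3 
   s3   s5  s5  s6 
   s4   s6  s6  s5 
   s5   s7  s7  s8 
 * s6   s8  s8  s7 
   s7   s0  s0  s9 
   s8   s9  s9  s0 
   s9   s2  s2  s1 
(> = start, * = accepting)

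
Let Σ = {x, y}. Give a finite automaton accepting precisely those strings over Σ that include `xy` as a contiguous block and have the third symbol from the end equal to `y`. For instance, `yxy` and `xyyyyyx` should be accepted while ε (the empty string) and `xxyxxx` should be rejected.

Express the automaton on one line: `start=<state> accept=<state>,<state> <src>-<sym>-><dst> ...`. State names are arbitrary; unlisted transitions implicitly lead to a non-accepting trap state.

Run two small machines in parallel and take their product. One (3 states) tracks whether and how much of `xy` has been seen; the other (15 states) tracks the last 3 symbols read. Each combined state is a pair, one component from each; accept when both components accept. Equivalent product states are then merged.
With 11 states:
          x    y  
>  s0     s1   s2 
   s1     s1   s3 
   s2     s4   s2 
   s3     s5   s6 
   s4     s1   s7 
   s5     s8   s7 
   s6     s9  s10 
 * s7     s5   s6 
 * s8     s1   s3 
 * s9     s8   s7 
 * s10    s9  s10 
(> = start, * = accepting)

start=s0 accept=s7,s8,s9,s10 s0-x->s1 s0-y->s2 s1-x->s1 s1-y->s3 s2-x->s4 s2-y->s2 s3-x->s5 s3-y->s6 s4-x->s1 s4-y->s7 s5-x->s8 s5-y->s7 s6-x->s9 s6-y->s10 s7-x->s5 s7-y->s6 s8-x->s1 s8-y->s3 s9-x->s8 s9-y->s7 s10-x->s9 s10-y->s10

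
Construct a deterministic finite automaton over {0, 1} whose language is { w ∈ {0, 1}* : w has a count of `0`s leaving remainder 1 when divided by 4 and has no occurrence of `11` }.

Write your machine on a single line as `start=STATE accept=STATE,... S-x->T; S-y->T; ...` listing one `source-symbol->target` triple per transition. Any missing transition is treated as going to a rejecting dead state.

Run two small machines in parallel and take their product. One (4 states) tracks the count of `0`s modulo 4; the other (3 states) tracks partial matches of the forbidden pattern `11`. Each combined state is a pair, one component from each; accept when both components accept.
          0    1  
>  s0     s1   s2 
 * s1     s3   s4 
   s2     s1   s5 
   s3     s6   s7 
 * s4     s3   s8 
   s5     s8   s5 
   s6     s0   s9 
   s7     s6  s10 
   s8    s10   s8 
   s9     s0  s11 
   s10   s11  s10 
   s11    s5  s11 
(> = start, * = accepting)

start=s0; accept=s1,s4; s0-0->s1; s0-1->s2; s1-0->s3; s1-1->s4; s2-0->s1; s2-1->s5; s3-0->s6; s3-1->s7; s4-0->s3; s4-1->s8; s5-0->s8; s5-1->s5; s6-0->s0; s6-1->s9; s7-0->s6; s7-1->s10; s8-0->s10; s8-1->s8; s9-0->s0; s9-1->s11; s10-0->s11; s10-1->s10; s11-0->s5; s11-1->s11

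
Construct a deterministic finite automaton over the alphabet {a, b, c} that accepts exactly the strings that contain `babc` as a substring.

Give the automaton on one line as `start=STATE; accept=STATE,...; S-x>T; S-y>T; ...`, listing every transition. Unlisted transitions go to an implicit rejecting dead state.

start=S0; accept=S4; S0-a>S0; S0-b>S1; S0-c>S0; S1-a>S2; S1-b>S1; S1-c>S0; S2-a>S0; S2-b>S3; S2-c>S0; S3-a>S2; S3-b>S1; S3-c>S4; S4-a>S4; S4-b>S4; S4-c>S4

States S0..S3 record the length of the longest prefix of `babc` that matches the current input suffix. Reaching S4 means `babc` has been seen, and we stay there forever. Accept from S4.
With 5 states:
        a   b   c  
>  S0   S0  S1  S0 
   S1   S2  S1  S0 
   S2   S0  S3  S0 
   S3   S2  S1  S4 
 * S4   S4  S4  S4 
(> = start, * = accepting)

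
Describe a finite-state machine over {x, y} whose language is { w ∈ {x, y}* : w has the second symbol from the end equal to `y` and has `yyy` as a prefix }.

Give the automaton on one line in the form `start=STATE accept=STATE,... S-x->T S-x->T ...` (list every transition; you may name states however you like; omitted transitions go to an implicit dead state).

start=A accept=E,F A-x->B A-y->C B-x->B B-y->B C-x->B C-y->D D-x->B D-y->E E-x->F E-y->E F-x->G F-y->H G-x->G G-y->H H-x->F H-y->E

Build one automaton per condition and run them in lockstep. One (7 states) tracks the last 2 symbols read; the other (5 states) tracks whether the input so far still matches the prefix `yyy`. Each combined state is a pair, one component from each; accept when both components accept. After merging equivalent states the machine shrinks.
       x  y 
>  A   B  C 
   B   B  B 
   C   B  D 
   D   B  E 
 * E   F  E 
 * F   G  H 
   G   G  H 
   H   F  E 
(> = start, * = accepting)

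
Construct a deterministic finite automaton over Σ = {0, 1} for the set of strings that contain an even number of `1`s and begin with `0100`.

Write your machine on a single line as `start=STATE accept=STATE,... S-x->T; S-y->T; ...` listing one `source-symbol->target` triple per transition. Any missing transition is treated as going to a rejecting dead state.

Handle the two conditions separately and then intersect. One (2 states) tracks the count of `1`s modulo 2; the other (6 states) tracks whether the input so far still matches the prefix `0100`. Each combined state is a pair, one component from each; accept when both components accept. After merging equivalent states the machine shrinks.
With 7 states:
        0   1  
>  q0   q1  q2 
   q1   q2  q3 
   q2   q2  q2 
   q3   q4  q2 
   q4   q5  q2 
   q5   q5  q6 
 * q6   q6  q5 
(> = start, * = accepting)

start=q0; accept=q6; q0-0->q1; q0-1->q2; q1-0->q2; q1-1->q3; q2-0->q2; q2-1->q2; q3-0->q4; q3-1->q2; q4-0->q5; q4-1->q2; q5-0->q5; q5-1->q6; q6-0->q6; q6-1->q5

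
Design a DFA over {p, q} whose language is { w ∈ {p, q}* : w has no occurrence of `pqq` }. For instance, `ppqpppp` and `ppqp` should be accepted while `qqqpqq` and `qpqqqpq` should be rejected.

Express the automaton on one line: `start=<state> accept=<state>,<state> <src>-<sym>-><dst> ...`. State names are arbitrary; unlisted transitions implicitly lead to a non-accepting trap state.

start=A accept=A,B,C A-p->B A-q->A B-p->B B-q->C C-p->B C-q->D D-p->D D-q->D

This is the complement of 'contains `pqq`'. Use the same substring-matching states — A through D holding how much of `pqq` has just been matched — but flip the accepting set: everything except the trap D accepts.
4 states suffice.
       p  q 
>* A   B  A 
 * B   B  C 
 * C   B  D 
   D   D  D 
(> = start, * = accepting)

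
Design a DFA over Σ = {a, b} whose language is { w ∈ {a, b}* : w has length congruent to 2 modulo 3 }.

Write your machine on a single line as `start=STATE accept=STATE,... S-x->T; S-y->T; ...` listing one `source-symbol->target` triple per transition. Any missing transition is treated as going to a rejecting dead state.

start=q0; accept=q2; q0-a->q1; q0-b->q1; q1-a->q2; q1-b->q2; q2-a->q0; q2-b->q0

Count input length modulo 3: every symbol advances one step around the cycle q0 → q1 → q2 → q0. Accept at q2.
A 3-state machine:
        a   b  
>  q0   q1  q1 
   q1   q2  q2 
 * q2   q0  q0 
(> = start, * = accepting)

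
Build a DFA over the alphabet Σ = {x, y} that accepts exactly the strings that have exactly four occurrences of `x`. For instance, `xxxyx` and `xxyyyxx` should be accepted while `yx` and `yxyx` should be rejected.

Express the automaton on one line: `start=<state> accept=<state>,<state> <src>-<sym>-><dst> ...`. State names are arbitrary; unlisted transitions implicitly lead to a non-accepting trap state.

start=q0 accept=q4 q0-x->q1 q0-y->q0 q1-x->q2 q1-y->q1 q2-x->q3 q2-y->q2 q3-x->q4 q3-y->q3 q4-x->q5 q4-y->q4 q5-x->q5 q5-y->q5

Only the number of `x`s matters, and only up to 5. Make a chain q0 → q1 → q2 → q3 → q4 → q5 advanced by each `x` (with q5 absorbing); every other symbol self-loops. The accepting set is {q4}.
        x   y  
>  q0   q1  q0 
   q1   q2  q1 
   q2   q3  q2 
   q3   q4  q3 
 * q4   q5  q4 
   q5   q5  q5 
(> = start, * = accepting)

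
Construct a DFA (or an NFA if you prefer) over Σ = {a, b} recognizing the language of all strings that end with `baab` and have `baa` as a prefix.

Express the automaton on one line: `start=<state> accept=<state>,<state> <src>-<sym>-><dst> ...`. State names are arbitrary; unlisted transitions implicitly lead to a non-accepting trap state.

start=q0 accept=q9 q0-a->q1 q0-b->q2 q1-a->q1 q1-b->q3 q2-a->q4 q2-b->q3 q3-a->q5 q3-b->q3 q4-a->q6 q4-b->q3 q5-a->q7 q5-b->q3 q6-a->q8 q6-b->q9 q7-a->q1 q7-b->q10 q8-a->q8 q8-b->q11 q9-a->q12 q9-b->q11 q10-a->q5 q10-b->q3 q11-a->q12 q11-b->q11 q12-a->q6 q12-b->q11

Handle the two conditions separately and then intersect. The first has 5 states tracking how much of the suffix `baab` has currently been matched; the second has 5 states tracking whether the input so far still matches the prefix `baa`. A product state is a pair (one from each), accepting exactly when both do.
13 states suffice.
          a    b  
>  q0     q1   q2 
   q1     q1   q3 
   q2     q4   q3 
   q3     q5   q3 
   q4     q6   q3 
   q5     q7   q3 
   q6     q8   q9 
   q7     q1  q10 
   q8     q8  q11 
 * q9    q12  q11 
   q10    q5   q3 
   q11   q12  q11 
   q12    q6  q11 
(> = start, * = accepting)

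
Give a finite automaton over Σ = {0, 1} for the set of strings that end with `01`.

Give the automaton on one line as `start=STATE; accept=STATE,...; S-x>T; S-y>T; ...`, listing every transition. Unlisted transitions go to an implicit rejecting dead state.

start=q0; accept=q2; q0-0>q1; q0-1>q0; q1-0>q1; q1-1>q2; q2-0>q1; q2-1>q0

Let each state record the length of the longest suffix of the input read so far that is also a prefix of `01`. q1 means the last symbol is `0`; q2 means the last 2 symbols are `01`. Accept only at q2, where the string currently ends in `01`.
A 3-state machine:
        0   1  
>  q0   q1  q0 
   q1   q1  q2 
 * q2   q1  q0 
(> = start, * = accepting)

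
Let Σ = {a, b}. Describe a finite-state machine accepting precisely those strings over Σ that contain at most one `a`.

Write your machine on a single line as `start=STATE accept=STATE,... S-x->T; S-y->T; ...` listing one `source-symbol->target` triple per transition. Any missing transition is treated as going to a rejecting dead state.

Count `a`s, saturating at 2: state S0 means no `a` yet, S1 means one `a` seen, S2 means more than one. Each `a` increments (capped at S2); other symbols loop. Accept from {S0, S1}.
3 states suffice.
        a   b  
>* S0   S1  S0 
 * S1   S2  S1 
   S2   S2  S2 
(> = start, * = accepting)

start=S0; accept=S0,S1; S0-a->S1; S0-b->S0; S1-a->S2; S1-b->S1; S2-a->S2; S2-b->S2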